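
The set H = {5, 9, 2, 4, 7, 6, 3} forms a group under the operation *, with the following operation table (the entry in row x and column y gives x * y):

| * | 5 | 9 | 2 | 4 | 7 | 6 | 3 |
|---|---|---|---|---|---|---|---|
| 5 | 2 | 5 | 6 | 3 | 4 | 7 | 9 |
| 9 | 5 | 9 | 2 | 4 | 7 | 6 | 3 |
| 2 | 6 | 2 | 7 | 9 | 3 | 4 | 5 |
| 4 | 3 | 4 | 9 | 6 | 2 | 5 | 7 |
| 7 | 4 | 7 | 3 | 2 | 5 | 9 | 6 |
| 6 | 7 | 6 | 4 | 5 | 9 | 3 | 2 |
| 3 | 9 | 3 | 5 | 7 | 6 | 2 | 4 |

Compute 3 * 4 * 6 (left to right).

9

3 * 4 = 7
7 * 6 = 9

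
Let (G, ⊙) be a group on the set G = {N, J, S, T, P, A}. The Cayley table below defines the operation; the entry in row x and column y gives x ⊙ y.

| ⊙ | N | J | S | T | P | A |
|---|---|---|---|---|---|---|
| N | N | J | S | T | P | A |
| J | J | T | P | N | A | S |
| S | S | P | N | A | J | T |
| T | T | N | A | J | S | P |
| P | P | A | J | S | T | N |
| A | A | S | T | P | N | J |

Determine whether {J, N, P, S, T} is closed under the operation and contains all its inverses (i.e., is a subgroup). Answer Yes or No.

No

P ⊙ J = A, which is not in {J, N, P, S, T}.
The subset is not closed under ⊙, so it is not a subgroup.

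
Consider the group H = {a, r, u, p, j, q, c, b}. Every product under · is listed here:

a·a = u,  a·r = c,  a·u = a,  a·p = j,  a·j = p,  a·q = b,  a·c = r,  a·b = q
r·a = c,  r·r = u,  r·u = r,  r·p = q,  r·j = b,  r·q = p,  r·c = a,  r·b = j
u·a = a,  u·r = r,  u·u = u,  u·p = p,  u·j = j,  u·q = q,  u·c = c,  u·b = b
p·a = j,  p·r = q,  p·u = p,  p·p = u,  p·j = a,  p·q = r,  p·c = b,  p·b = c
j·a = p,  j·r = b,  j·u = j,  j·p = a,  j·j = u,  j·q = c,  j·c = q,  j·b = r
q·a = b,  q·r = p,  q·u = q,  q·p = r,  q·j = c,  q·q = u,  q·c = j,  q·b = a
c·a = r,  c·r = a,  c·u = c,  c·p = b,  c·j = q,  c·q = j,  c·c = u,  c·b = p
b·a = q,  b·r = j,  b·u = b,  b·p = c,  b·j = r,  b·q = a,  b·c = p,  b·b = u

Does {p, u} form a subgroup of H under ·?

{p, u} contains the identity u.
Checking products: every product of two elements of {p, u} (read from the table) lies in {p, u}, so the set is closed.
In a finite group, a nonempty closed subset is a subgroup. So {p, u} ≤ H.

Yes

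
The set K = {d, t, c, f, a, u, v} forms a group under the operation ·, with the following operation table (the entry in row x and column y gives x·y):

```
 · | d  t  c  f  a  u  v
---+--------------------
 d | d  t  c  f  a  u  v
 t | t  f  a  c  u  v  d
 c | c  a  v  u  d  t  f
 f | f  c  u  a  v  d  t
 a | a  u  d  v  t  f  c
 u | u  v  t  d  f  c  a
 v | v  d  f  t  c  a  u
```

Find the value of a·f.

Read row a, column f: a·f = v.

v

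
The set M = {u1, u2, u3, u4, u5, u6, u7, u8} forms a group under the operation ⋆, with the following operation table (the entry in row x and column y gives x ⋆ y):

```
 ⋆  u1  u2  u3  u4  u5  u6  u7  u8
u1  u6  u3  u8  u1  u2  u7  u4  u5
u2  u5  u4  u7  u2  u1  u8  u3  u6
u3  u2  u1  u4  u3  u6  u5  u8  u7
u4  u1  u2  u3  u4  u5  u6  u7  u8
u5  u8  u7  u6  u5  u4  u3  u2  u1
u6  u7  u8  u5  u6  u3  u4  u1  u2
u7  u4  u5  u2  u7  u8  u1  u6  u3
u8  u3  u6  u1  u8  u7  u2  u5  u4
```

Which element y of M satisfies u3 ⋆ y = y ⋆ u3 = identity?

First locate the identity: row u4 matches the header, so u4 is the identity.
Scan row u3 for u4: u3 ⋆ u3 = u4. Hence u3^(-1) = u3.

u3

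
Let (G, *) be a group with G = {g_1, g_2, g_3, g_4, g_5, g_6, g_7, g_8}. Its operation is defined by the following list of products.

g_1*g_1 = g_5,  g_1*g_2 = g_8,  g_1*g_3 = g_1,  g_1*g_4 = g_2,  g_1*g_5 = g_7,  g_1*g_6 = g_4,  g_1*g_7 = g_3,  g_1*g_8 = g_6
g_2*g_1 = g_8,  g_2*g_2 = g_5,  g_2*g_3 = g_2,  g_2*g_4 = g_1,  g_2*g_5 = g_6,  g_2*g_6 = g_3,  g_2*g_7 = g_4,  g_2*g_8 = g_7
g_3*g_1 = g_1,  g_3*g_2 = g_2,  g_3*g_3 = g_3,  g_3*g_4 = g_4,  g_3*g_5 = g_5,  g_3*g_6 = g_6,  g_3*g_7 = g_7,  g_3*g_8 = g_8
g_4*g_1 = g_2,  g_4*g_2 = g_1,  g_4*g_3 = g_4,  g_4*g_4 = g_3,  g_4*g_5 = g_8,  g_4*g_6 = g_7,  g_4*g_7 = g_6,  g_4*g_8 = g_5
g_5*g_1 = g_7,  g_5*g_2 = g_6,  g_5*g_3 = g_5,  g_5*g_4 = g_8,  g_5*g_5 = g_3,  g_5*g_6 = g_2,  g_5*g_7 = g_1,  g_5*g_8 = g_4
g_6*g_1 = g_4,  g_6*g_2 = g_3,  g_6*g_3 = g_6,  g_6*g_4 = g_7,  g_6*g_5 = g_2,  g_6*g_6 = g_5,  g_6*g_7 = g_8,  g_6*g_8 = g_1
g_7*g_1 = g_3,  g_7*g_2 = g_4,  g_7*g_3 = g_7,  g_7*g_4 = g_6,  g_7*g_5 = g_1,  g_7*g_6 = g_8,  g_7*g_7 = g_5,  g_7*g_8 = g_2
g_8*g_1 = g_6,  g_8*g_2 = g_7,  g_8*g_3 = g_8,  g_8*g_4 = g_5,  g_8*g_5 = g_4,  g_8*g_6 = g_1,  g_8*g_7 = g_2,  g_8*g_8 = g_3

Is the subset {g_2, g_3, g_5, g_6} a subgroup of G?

Yes

{g_2, g_3, g_5, g_6} contains the identity g_3.
Checking products: every product of two elements of {g_2, g_3, g_5, g_6} (read from the table) lies in {g_2, g_3, g_5, g_6}, so the set is closed.
In a finite group, a nonempty closed subset is a subgroup. So {g_2, g_3, g_5, g_6} ≤ G.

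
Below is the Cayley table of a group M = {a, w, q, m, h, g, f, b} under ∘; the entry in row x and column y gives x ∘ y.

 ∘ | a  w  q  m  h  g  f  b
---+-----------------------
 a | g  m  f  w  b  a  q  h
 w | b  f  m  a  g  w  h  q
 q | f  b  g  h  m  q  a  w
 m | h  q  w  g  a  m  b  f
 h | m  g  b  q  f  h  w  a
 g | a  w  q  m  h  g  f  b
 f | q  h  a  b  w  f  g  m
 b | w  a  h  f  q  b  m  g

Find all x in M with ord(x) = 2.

{a, b, f, m, q}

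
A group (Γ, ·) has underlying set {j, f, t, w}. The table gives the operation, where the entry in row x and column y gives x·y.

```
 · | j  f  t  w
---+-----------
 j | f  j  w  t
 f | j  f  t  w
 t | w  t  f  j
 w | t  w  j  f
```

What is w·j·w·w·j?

w

w·j = t
t·w = j
j·w = t
t·j = w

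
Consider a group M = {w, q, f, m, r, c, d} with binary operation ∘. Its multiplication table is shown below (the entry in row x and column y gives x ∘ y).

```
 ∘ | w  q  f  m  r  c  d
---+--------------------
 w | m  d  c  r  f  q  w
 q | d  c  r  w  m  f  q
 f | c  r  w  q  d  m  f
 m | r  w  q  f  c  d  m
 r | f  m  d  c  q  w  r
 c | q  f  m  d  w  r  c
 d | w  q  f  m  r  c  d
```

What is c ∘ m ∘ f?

f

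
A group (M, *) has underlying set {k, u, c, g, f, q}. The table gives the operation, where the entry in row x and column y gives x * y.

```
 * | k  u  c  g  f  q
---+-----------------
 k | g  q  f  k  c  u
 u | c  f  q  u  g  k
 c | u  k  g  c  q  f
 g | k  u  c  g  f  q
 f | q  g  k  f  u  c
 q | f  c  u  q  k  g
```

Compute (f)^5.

f^1 = f
f^2 = f * f = u
f^3 = u * f = g
f^4 = g * f = f
f^5 = f * f = u

u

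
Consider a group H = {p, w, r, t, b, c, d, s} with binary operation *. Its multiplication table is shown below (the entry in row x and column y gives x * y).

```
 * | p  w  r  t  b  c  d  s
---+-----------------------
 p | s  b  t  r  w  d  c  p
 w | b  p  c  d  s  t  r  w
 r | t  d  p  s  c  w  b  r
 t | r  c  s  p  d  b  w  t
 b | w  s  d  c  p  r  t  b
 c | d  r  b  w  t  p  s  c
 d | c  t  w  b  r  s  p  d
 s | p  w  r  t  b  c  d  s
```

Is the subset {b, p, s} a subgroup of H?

No

p * b = w, which is not in {b, p, s}.
The subset is not closed under *, so it is not a subgroup.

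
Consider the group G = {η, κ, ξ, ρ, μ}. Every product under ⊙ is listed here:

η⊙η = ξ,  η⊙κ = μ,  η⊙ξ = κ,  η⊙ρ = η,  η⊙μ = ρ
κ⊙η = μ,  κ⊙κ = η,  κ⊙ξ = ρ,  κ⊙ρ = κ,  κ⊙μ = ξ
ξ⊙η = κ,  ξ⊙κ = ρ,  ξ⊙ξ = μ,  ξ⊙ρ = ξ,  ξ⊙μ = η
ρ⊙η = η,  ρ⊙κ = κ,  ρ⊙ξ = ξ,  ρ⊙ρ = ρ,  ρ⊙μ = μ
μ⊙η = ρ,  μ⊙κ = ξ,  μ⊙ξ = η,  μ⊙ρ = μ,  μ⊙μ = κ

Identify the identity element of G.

The identity e satisfies e ⊙ x = x for all x, so its row in the table reproduces the column headers.
Row ρ reads: η, κ, ξ, ρ, μ — exactly the header order. So ρ is the identity.

ρ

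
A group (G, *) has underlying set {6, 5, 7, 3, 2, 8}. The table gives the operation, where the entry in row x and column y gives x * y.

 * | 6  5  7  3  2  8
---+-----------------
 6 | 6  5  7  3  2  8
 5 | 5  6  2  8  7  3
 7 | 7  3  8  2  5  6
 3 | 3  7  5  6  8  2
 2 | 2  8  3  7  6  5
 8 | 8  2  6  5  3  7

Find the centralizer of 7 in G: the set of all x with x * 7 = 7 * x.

Compare row 7 with column 7 entry by entry.
8 * 7 = 6 = 7 * 8, so 8 commutes with 7.
2 * 7 = 3 but 7 * 2 = 5, so 2 does not.
Collecting the elements that commute with 7: C(7) = {6, 7, 8}.
(Structurally, G here is isomorphic to the symmetric group S_3.)

{6, 7, 8}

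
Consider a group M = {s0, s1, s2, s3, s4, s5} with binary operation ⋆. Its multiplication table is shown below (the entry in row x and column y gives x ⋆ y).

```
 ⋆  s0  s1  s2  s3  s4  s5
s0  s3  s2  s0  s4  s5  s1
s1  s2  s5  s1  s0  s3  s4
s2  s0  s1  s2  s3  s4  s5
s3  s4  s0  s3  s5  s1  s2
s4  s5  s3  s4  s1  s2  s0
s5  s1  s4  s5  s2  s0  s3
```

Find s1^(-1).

s0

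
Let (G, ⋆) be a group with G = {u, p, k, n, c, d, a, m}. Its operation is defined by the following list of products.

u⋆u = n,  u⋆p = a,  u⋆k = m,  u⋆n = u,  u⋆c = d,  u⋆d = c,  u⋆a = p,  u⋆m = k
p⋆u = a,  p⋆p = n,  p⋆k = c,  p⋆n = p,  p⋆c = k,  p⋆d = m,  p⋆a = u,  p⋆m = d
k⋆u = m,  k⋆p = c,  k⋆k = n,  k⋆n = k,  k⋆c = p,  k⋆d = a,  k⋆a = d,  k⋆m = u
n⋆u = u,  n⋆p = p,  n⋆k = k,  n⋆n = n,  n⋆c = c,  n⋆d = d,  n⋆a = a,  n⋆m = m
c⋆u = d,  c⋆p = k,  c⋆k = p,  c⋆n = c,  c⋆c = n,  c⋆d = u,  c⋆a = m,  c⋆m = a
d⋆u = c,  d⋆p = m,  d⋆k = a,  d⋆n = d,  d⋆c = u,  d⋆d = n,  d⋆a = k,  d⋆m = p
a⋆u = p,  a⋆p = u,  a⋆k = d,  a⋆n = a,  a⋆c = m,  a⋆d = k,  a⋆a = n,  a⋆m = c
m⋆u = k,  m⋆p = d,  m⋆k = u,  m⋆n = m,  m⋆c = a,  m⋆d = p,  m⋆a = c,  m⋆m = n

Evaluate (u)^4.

u^1 = u
u^2 = u ⋆ u = n
u^3 = n ⋆ u = u
u^4 = u ⋆ u = n

n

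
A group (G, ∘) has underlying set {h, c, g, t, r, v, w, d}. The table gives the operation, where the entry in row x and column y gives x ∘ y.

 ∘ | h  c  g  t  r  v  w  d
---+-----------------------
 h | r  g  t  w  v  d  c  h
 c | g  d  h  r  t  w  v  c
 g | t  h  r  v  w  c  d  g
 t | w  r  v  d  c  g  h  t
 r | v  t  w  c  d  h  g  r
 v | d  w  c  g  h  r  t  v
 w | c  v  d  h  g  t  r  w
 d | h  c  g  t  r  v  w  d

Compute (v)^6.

v^1 = v
v^2 = v ∘ v = r
v^3 = r ∘ v = h
v^4 = h ∘ v = d
v^5 = d ∘ v = v
v^6 = v ∘ v = r

r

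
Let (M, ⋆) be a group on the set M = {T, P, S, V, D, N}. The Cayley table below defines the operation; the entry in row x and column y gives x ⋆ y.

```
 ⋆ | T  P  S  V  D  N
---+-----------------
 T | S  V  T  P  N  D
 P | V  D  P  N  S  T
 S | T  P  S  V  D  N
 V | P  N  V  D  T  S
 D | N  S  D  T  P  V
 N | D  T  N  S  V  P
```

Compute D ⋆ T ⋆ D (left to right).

V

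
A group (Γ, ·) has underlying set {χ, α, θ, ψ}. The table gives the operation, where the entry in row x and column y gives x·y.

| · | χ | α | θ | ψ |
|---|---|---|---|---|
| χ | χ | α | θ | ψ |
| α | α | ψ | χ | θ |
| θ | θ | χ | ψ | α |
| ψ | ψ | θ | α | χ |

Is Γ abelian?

Check whether the table is symmetric across its main diagonal.
Every entry (row x, col y) equals the entry (row y, col x), so Γ is abelian.

Yes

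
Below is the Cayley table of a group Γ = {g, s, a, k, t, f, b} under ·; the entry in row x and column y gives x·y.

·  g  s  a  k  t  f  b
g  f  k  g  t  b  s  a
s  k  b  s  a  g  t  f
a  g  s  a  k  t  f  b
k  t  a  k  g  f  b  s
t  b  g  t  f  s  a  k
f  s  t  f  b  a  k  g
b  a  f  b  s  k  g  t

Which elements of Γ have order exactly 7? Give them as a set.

Identity is a. Compute the order of each non-identity element by repeated multiplication:
  g: g → f → s → k → t → b → a  (order 7)
  s: s → b → f → t → g → k → a  (order 7)
  k: k → g → t → f → b → s → a  (order 7)
  t: t → s → g → b → k → f → a  (order 7)
  f: f → k → b → g → s → t → a  (order 7)
  b: b → t → k → s → f → g → a  (order 7)
Elements of order 7: {b, f, g, k, s, t}.

{b, f, g, k, s, t}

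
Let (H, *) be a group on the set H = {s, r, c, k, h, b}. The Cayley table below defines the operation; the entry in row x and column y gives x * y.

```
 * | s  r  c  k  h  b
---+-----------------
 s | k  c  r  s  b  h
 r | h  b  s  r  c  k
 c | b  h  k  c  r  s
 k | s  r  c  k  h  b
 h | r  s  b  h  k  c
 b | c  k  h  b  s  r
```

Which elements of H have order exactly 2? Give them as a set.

{c, h, s}

Identity is k. Compute the order of each non-identity element by repeated multiplication:
  s: s → k  (order 2)
  r: r → b → k  (order 3)
  c: c → k  (order 2)
  h: h → k  (order 2)
  b: b → r → k  (order 3)
Elements of order 2: {c, h, s}.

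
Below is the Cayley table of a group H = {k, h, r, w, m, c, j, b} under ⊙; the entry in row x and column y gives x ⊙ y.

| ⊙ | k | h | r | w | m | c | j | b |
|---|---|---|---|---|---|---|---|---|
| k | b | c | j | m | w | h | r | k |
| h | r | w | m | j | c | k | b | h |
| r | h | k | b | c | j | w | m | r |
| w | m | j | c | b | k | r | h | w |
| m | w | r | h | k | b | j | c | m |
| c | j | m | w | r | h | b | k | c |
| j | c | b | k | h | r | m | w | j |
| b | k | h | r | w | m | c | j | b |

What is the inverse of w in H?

w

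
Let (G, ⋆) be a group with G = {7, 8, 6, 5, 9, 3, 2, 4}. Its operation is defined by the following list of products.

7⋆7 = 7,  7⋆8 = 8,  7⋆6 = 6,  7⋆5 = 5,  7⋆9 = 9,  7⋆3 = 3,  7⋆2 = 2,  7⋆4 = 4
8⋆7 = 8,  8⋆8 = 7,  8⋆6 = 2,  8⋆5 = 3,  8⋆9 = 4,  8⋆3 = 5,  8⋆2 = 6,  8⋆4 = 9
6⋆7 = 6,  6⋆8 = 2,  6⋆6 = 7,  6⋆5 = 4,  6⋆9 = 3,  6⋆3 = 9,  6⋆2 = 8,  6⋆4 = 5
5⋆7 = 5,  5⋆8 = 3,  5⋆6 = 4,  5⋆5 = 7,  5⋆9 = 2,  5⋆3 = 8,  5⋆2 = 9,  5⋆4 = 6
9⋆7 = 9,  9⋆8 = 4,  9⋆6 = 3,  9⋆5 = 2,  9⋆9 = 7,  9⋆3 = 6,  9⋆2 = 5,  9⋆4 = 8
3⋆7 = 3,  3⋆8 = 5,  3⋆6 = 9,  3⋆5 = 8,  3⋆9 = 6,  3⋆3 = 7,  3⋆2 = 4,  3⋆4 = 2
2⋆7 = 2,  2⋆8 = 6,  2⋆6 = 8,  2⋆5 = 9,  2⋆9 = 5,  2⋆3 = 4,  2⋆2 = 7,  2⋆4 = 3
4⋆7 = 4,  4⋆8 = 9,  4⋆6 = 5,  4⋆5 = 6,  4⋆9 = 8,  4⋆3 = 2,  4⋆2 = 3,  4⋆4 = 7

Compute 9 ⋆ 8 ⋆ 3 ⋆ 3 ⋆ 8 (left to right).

9 ⋆ 8 = 4
4 ⋆ 3 = 2
2 ⋆ 3 = 4
4 ⋆ 8 = 9
(Structurally, G here is isomorphic to the elementary abelian group (Z_2)^3.)

9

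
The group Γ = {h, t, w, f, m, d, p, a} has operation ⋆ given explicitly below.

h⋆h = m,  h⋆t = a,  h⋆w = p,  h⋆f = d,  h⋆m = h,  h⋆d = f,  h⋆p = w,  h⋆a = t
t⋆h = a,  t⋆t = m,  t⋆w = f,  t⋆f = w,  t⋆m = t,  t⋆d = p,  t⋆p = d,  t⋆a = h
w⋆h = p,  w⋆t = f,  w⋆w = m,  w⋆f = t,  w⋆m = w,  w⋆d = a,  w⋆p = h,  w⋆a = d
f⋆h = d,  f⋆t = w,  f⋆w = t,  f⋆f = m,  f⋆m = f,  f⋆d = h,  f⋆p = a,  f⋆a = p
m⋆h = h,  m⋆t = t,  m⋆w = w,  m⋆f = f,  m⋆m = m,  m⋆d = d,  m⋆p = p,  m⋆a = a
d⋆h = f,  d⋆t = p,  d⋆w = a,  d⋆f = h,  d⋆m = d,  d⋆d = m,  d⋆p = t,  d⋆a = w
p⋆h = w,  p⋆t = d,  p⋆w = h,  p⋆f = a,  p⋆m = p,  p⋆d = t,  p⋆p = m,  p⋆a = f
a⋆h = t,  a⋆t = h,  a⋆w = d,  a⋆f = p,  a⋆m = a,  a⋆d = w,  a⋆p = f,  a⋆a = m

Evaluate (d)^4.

m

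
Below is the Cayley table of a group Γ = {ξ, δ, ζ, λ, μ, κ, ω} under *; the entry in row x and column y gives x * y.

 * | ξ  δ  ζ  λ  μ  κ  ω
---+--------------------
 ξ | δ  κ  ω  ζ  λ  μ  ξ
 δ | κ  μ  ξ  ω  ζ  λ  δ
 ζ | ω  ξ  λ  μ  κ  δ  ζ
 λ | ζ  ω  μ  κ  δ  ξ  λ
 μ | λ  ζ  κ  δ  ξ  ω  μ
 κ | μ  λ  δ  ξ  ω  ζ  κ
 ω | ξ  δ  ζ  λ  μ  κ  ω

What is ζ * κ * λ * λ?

λ

ζ * κ = δ
δ * λ = ω
ω * λ = λ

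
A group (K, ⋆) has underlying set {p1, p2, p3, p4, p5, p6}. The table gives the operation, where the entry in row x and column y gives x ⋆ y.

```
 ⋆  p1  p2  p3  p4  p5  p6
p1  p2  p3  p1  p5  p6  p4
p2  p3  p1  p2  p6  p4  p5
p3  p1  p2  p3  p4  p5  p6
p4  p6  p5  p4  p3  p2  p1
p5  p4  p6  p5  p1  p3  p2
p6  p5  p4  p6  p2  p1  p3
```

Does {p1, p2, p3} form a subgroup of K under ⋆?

Yes

{p1, p2, p3} contains the identity p3.
Checking products: every product of two elements of {p1, p2, p3} (read from the table) lies in {p1, p2, p3}, so the set is closed.
In a finite group, a nonempty closed subset is a subgroup. So {p1, p2, p3} ≤ K.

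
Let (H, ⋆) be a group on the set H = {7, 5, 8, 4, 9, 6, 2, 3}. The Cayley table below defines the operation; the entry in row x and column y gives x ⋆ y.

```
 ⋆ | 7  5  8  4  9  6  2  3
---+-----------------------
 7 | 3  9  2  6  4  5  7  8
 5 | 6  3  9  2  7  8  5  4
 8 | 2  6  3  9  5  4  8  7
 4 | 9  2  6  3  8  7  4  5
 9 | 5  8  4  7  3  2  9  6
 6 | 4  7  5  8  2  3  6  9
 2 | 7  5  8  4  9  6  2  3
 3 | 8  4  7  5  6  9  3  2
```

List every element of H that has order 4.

Identity is 2. Compute the order of each non-identity element by repeated multiplication:
  7: 7 → 3 → 8 → 2  (order 4)
  5: 5 → 3 → 4 → 2  (order 4)
  8: 8 → 3 → 7 → 2  (order 4)
  4: 4 → 3 → 5 → 2  (order 4)
  9: 9 → 3 → 6 → 2  (order 4)
  6: 6 → 3 → 9 → 2  (order 4)
  3: 3 → 2  (order 2)
Elements of order 4: {4, 5, 6, 7, 8, 9}.

{4, 5, 6, 7, 8, 9}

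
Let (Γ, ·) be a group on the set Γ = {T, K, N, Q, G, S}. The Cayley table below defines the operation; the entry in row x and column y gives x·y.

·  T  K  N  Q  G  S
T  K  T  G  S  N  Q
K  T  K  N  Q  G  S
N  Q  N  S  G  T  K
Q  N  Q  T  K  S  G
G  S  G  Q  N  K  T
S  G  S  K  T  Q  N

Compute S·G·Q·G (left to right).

S·G = Q
Q·Q = K
K·G = G

G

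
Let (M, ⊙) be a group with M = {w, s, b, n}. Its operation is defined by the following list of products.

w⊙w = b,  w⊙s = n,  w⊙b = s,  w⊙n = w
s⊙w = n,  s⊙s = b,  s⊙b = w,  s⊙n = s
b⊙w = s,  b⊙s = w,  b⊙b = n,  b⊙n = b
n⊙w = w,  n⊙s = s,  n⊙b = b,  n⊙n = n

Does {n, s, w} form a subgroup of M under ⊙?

No

w ⊙ w = b, which is not in {n, s, w}.
The subset is not closed under ⊙, so it is not a subgroup.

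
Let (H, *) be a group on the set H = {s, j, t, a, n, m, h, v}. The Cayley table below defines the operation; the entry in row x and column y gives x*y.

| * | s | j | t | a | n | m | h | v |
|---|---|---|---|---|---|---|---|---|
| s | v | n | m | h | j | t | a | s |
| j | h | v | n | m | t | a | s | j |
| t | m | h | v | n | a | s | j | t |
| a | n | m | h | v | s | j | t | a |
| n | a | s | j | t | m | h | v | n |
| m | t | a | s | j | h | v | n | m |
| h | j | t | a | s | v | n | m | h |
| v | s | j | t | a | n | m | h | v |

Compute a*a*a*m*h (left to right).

a*a = v
v*a = a
a*m = j
j*h = s
(Structurally, H here is isomorphic to the dihedral group D_4.)

s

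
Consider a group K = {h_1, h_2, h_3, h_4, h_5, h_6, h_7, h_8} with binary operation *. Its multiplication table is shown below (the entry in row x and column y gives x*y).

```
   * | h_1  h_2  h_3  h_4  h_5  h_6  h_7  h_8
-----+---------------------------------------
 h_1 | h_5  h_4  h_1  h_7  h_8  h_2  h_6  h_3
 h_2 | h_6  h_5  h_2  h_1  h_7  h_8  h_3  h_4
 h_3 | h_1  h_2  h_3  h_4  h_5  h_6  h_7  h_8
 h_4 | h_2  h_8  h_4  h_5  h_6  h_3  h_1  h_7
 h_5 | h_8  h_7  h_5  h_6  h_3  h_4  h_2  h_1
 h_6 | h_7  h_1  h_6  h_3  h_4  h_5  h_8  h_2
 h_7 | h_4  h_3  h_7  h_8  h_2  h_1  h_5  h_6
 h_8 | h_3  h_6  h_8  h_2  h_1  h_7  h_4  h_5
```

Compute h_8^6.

h_5

h_8^1 = h_8
h_8^2 = h_8*h_8 = h_5
h_8^3 = h_5*h_8 = h_1
h_8^4 = h_1*h_8 = h_3
h_8^5 = h_3*h_8 = h_8
h_8^6 = h_8*h_8 = h_5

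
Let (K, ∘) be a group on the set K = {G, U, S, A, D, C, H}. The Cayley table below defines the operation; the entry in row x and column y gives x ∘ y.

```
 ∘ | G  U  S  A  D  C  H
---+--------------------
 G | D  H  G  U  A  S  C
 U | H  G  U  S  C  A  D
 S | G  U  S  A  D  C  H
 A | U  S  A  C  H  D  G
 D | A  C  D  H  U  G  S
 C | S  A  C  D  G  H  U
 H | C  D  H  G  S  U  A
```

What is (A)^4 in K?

A^1 = A
A^2 = A ∘ A = C
A^3 = C ∘ A = D
A^4 = D ∘ A = H

H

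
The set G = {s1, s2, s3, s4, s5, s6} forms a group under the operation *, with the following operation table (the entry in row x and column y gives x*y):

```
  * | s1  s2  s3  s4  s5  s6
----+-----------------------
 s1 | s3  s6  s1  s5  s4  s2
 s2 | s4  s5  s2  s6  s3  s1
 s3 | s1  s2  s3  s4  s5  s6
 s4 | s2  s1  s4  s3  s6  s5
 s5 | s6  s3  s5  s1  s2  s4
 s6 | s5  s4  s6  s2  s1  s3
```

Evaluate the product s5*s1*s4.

s5*s1 = s6
s6*s4 = s2

s2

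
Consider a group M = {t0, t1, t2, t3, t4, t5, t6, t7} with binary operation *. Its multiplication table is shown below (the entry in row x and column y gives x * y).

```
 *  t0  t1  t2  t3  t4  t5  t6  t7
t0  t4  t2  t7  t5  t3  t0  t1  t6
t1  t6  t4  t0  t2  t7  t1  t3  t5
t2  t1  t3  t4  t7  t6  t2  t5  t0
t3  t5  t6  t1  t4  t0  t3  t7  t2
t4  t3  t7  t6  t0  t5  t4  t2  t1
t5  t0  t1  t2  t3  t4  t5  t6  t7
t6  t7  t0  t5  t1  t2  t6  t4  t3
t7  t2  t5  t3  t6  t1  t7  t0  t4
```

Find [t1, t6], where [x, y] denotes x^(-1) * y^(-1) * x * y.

t4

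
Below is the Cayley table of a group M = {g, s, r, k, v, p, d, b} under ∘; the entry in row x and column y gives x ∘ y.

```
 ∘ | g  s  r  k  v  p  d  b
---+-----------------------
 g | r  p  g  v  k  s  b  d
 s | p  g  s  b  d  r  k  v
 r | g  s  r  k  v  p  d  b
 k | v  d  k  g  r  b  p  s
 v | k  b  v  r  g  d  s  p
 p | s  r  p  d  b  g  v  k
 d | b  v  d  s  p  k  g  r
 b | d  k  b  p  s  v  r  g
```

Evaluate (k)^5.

k^1 = k
k^2 = k ∘ k = g
k^3 = g ∘ k = v
k^4 = v ∘ k = r
k^5 = r ∘ k = k

k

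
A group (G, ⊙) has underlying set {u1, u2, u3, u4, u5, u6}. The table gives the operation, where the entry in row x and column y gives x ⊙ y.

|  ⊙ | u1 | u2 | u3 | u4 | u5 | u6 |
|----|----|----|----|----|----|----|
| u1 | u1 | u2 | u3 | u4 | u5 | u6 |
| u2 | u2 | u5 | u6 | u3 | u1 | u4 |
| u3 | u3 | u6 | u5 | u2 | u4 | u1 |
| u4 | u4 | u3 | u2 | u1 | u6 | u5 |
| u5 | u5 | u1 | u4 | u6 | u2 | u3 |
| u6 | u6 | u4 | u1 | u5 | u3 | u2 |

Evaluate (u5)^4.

u5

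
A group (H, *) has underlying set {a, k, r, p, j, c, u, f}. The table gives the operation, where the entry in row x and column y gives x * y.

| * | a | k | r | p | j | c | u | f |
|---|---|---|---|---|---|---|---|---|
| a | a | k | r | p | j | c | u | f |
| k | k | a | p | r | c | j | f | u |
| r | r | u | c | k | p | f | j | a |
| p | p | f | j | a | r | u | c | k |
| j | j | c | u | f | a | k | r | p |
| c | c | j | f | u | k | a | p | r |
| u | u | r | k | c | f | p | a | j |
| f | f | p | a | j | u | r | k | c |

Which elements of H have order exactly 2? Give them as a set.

{c, j, k, p, u}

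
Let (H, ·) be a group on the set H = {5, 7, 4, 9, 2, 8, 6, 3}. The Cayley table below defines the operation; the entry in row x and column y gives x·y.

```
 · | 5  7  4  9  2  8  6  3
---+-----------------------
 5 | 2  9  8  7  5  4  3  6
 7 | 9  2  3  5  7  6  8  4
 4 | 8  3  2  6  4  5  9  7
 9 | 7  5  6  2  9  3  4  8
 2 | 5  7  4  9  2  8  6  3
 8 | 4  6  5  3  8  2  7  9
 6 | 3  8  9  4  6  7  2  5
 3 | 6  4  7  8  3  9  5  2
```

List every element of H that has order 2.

{3, 4, 5, 6, 7, 8, 9}

Identity is 2. Compute the order of each non-identity element by repeated multiplication:
  5: 5 → 2  (order 2)
  7: 7 → 2  (order 2)
  4: 4 → 2  (order 2)
  9: 9 → 2  (order 2)
  8: 8 → 2  (order 2)
  6: 6 → 2  (order 2)
  3: 3 → 2  (order 2)
Elements of order 2: {3, 4, 5, 6, 7, 8, 9}.
(Structurally, H here is isomorphic to the elementary abelian group (Z_2)^3.)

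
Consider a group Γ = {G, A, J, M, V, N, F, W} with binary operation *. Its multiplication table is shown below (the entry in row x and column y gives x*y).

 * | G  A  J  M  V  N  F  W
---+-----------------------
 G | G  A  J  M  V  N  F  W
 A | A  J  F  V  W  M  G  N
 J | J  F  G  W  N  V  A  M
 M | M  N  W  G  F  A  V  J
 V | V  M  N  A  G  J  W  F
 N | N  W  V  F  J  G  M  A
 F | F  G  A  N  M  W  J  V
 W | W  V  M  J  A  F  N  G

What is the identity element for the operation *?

G

The identity e satisfies e*x = x for all x, so its row in the table reproduces the column headers.
Row G reads: G, A, J, M, V, N, F, W — exactly the header order. So G is the identity.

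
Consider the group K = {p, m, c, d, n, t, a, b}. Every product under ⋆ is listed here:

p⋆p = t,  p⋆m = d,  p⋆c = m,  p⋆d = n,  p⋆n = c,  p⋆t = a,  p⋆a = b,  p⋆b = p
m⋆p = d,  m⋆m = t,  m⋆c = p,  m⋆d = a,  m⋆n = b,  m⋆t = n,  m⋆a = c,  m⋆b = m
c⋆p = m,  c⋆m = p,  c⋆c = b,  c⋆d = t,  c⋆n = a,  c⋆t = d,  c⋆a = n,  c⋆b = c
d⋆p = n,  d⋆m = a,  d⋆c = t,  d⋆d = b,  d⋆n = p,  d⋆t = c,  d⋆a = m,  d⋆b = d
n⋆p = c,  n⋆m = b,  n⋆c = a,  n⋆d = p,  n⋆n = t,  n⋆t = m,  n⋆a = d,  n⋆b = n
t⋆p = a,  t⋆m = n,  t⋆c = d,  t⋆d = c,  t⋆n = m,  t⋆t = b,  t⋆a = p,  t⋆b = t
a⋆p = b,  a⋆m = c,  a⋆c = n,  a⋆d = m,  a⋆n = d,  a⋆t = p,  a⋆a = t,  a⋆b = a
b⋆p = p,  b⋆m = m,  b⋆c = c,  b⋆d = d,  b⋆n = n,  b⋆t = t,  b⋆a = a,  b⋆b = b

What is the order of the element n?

The identity element is b (its row matches the header).
n^1 = n
n^2 = n ⋆ n = t
n^3 = t ⋆ n = m
n^4 = m ⋆ n = b
The first power of n equal to the identity is n^4, so ord(n) = 4.

4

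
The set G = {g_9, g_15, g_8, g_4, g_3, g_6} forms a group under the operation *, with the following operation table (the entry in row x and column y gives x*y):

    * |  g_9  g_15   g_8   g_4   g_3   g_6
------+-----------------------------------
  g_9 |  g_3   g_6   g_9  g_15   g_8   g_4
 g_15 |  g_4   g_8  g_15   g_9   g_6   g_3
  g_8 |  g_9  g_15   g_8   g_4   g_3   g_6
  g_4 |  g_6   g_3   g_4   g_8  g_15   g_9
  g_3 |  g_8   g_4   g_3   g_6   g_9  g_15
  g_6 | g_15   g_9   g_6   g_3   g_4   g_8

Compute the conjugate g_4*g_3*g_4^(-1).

g_9

The identity is g_8. In row g_4, the entry g_8 sits in column g_4, so g_4^(-1) = g_4.
g_4*g_3 = g_15
g_15*g_4 = g_9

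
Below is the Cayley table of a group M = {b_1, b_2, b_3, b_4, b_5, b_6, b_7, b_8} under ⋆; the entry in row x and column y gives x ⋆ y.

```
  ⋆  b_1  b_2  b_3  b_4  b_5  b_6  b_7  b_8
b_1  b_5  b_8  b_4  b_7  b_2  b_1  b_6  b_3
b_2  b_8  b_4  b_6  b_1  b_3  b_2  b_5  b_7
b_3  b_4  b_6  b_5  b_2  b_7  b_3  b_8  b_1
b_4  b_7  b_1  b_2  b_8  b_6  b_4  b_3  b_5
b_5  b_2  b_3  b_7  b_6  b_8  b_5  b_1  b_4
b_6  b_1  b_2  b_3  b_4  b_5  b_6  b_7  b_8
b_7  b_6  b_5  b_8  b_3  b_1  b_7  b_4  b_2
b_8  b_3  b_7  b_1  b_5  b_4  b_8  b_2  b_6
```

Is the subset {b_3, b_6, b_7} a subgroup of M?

b_3 ⋆ b_3 = b_5, which is not in {b_3, b_6, b_7}.
The subset is not closed under ⋆, so it is not a subgroup.

No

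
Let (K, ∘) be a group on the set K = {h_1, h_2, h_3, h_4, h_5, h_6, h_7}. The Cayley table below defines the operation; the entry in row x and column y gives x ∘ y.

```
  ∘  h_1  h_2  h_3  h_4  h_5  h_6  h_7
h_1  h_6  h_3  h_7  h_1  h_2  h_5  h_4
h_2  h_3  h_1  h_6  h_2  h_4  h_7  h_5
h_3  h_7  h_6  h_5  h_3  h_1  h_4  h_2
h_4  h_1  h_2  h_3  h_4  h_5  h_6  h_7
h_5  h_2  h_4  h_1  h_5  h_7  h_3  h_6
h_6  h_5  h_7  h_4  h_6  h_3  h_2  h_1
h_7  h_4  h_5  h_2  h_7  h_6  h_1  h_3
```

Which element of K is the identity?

h_4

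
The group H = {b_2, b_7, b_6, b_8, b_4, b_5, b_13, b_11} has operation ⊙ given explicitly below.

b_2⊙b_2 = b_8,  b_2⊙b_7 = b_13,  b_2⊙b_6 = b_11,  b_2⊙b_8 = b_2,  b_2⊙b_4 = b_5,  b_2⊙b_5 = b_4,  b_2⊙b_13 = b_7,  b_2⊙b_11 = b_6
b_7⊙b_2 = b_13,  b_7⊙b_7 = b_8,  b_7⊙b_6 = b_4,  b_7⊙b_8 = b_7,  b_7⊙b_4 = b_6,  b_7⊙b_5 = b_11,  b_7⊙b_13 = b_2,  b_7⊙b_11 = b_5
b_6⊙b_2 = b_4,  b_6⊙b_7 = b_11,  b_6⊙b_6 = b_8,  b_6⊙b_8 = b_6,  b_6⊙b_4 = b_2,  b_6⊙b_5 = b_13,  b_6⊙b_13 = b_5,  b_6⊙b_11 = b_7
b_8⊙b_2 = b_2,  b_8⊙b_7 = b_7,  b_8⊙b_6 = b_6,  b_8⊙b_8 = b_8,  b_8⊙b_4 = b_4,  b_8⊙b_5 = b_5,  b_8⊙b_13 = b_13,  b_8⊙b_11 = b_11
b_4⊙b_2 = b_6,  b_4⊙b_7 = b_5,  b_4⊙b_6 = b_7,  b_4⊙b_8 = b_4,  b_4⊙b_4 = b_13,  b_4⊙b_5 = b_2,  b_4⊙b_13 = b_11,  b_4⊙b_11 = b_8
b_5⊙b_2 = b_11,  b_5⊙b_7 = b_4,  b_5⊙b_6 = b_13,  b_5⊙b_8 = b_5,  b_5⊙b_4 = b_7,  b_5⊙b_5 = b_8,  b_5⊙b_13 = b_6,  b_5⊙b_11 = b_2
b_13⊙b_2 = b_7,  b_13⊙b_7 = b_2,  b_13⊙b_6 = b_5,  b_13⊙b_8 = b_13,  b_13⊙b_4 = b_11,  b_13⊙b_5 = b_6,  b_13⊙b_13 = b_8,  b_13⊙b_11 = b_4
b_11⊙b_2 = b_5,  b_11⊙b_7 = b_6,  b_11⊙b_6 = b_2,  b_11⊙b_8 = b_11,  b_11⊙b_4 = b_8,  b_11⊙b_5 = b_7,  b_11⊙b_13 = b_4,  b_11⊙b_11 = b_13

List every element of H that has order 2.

{b_13, b_2, b_5, b_6, b_7}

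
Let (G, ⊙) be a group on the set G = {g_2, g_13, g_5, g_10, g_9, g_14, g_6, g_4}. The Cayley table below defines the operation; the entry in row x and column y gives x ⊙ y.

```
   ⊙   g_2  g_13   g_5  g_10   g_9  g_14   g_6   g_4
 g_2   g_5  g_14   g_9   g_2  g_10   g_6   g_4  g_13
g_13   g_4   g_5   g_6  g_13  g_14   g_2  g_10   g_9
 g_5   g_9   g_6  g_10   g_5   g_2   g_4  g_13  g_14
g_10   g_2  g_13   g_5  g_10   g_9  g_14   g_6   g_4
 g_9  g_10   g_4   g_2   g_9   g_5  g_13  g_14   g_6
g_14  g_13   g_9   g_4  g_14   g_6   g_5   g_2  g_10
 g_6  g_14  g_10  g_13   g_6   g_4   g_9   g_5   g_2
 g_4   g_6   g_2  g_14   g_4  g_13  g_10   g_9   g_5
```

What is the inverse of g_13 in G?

First locate the identity: row g_10 matches the header, so g_10 is the identity.
Scan row g_13 for g_10: g_13 ⊙ g_6 = g_10. Hence g_13^(-1) = g_6.
(Structurally, G here is isomorphic to the quaternion group Q_8.)

g_6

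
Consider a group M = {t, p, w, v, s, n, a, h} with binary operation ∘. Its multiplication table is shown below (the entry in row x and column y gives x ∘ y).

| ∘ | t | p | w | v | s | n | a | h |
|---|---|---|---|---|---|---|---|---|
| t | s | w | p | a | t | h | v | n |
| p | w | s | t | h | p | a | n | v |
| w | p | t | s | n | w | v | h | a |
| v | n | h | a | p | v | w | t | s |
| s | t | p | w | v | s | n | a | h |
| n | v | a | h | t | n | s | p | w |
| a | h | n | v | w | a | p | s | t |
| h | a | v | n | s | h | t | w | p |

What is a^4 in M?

s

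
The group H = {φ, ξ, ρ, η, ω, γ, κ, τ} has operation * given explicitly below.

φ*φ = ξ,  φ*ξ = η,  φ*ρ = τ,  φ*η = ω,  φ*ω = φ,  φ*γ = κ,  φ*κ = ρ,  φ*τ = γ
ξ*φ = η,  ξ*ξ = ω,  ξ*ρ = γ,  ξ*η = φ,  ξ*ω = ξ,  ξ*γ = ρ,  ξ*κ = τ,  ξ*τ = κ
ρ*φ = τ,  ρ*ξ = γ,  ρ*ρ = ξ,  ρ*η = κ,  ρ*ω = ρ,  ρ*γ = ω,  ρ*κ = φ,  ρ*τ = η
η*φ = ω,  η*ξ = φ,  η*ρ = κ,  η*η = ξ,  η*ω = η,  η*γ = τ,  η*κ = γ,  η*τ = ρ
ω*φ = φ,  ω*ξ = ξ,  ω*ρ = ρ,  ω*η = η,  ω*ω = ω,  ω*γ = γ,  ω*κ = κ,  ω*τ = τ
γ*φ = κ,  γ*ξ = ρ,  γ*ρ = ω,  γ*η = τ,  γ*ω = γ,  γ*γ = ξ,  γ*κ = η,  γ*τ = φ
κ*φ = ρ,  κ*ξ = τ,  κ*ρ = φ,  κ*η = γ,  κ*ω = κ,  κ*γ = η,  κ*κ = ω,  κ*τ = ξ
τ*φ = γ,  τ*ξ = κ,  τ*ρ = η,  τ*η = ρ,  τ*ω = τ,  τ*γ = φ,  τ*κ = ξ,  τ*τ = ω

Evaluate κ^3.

κ

κ^1 = κ
κ^2 = κ*κ = ω
κ^3 = ω*κ = κ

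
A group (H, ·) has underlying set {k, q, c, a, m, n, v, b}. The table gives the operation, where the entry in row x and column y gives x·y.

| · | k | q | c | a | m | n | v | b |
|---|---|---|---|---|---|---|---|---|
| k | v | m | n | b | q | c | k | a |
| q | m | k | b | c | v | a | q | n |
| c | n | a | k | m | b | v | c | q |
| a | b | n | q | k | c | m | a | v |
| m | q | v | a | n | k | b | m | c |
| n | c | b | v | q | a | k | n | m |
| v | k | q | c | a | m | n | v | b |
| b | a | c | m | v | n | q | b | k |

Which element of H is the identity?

v

The identity e satisfies e·x = x for all x, so its row in the table reproduces the column headers.
Row v reads: k, q, c, a, m, n, v, b — exactly the header order. So v is the identity.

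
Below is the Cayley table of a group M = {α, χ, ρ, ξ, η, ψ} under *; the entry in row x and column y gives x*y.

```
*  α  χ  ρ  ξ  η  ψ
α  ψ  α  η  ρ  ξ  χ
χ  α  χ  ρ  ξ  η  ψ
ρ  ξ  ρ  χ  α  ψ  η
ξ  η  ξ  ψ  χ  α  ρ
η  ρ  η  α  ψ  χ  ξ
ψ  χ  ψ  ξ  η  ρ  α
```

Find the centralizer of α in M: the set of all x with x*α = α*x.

Compare row α with column α entry by entry.
ψ*α = χ = α*ψ, so ψ commutes with α.
ρ*α = ξ but α*ρ = η, so ρ does not.
Collecting the elements that commute with α: C(α) = {α, χ, ψ}.
(Structurally, M here is isomorphic to the symmetric group S_3.)

{α, χ, ψ}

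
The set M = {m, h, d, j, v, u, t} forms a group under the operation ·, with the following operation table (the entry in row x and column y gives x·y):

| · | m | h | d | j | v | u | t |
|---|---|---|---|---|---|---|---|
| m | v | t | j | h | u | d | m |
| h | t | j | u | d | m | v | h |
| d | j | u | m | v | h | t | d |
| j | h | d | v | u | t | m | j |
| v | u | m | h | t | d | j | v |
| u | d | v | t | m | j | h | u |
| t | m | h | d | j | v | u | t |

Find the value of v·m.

u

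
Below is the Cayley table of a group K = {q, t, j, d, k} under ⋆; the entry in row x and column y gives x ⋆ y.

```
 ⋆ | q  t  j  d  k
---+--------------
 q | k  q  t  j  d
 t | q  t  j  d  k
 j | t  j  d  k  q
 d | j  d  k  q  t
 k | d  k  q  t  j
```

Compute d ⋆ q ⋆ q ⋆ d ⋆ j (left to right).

d ⋆ q = j
j ⋆ q = t
t ⋆ d = d
d ⋆ j = k

k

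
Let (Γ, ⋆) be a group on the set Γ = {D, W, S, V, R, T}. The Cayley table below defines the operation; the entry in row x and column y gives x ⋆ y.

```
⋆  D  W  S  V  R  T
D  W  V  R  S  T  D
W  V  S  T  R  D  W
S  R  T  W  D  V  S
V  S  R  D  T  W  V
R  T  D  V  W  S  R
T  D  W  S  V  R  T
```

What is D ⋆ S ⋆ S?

V

D ⋆ S = R
R ⋆ S = V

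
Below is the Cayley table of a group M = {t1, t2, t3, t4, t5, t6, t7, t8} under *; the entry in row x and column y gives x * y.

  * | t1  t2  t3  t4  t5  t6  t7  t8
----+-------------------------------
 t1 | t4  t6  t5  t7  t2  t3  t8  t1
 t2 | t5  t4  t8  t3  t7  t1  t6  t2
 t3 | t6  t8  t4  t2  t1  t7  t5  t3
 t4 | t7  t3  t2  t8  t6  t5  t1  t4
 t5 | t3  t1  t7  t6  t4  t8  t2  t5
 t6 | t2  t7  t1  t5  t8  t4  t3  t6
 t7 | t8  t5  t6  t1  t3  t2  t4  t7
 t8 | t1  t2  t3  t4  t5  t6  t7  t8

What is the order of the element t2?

4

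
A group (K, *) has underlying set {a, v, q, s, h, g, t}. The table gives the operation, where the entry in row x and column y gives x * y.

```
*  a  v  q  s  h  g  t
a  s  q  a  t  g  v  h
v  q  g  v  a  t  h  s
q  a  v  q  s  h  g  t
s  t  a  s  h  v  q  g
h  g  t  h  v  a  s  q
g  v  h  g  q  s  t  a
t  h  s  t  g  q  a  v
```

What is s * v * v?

s * v = a
a * v = q

q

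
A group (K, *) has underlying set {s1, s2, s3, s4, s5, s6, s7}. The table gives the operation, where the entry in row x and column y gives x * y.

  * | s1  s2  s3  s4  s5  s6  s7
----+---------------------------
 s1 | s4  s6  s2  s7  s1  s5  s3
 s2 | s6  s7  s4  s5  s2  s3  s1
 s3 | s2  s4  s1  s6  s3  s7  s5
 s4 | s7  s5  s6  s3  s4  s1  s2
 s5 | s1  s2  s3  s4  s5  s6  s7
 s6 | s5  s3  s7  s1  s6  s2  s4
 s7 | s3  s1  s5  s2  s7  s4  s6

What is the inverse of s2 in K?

First locate the identity: row s5 matches the header, so s5 is the identity.
Scan row s2 for s5: s2 * s4 = s5. Hence s2^(-1) = s4.

s4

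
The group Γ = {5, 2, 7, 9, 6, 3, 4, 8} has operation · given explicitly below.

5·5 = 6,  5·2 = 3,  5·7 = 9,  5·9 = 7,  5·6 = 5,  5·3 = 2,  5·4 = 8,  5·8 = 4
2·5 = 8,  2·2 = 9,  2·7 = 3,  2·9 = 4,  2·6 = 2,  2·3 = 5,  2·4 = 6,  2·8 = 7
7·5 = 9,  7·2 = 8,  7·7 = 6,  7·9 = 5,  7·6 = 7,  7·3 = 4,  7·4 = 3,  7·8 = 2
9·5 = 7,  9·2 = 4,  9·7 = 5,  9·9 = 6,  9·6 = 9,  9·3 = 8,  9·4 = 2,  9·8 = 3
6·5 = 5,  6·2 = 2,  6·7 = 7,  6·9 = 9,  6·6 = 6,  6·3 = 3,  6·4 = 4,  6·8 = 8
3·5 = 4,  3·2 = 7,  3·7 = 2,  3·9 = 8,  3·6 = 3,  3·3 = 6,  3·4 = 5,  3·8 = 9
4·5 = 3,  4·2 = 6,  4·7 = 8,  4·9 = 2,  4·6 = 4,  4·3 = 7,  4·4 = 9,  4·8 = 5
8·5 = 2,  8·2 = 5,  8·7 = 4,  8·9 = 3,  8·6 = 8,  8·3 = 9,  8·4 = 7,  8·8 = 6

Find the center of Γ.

{6, 9}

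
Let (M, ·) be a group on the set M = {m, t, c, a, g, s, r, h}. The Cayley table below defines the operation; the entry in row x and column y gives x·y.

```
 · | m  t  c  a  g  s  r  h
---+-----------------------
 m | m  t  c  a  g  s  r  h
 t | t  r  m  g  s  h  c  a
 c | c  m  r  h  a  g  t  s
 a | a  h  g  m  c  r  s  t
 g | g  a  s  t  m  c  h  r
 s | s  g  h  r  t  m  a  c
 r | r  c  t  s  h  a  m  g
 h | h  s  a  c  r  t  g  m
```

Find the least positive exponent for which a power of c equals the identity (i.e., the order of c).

4

The identity element is m (its row matches the header).
c^1 = c
c^2 = c·c = r
c^3 = r·c = t
c^4 = t·c = m
The first power of c equal to the identity is c^4, so ord(c) = 4.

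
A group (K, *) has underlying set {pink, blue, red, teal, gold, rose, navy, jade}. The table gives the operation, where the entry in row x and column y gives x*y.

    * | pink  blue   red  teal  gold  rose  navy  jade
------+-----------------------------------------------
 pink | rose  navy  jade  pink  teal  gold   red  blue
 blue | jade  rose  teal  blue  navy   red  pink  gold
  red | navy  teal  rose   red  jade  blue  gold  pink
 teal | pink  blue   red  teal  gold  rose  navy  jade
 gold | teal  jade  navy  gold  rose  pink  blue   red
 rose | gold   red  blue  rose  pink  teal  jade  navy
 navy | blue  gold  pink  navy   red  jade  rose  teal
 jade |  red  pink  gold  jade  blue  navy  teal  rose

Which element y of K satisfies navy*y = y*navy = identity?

First locate the identity: row teal matches the header, so teal is the identity.
Scan row navy for teal: navy*jade = teal. Hence navy^(-1) = jade.

jade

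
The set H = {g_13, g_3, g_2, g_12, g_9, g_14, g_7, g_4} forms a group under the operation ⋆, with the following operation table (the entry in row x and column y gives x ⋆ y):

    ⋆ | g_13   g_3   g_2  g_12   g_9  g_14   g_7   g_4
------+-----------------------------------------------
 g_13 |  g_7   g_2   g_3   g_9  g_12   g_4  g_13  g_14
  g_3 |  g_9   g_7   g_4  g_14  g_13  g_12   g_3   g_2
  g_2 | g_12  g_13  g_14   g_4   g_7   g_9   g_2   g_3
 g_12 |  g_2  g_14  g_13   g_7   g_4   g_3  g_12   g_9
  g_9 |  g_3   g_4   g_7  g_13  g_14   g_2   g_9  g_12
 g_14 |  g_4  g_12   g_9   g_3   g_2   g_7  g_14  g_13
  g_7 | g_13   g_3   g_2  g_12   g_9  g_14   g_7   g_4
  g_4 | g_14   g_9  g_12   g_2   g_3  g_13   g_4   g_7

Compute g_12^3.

g_12^1 = g_12
g_12^2 = g_12 ⋆ g_12 = g_7
g_12^3 = g_7 ⋆ g_12 = g_12

g_12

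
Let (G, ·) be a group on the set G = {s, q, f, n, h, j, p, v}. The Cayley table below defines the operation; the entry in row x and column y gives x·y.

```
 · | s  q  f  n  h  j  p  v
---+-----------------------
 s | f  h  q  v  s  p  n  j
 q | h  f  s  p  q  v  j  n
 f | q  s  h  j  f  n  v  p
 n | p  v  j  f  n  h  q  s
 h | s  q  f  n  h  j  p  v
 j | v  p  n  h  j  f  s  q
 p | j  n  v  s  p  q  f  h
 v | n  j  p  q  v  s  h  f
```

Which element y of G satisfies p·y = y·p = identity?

First locate the identity: row h matches the header, so h is the identity.
Scan row p for h: p·v = h. Hence p^(-1) = v.

v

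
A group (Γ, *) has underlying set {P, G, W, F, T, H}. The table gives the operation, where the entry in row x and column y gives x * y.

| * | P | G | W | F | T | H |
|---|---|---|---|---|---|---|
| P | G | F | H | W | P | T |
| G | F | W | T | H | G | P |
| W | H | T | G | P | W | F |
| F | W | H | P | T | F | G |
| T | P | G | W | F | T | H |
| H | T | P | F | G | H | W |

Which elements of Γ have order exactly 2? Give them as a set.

{F}

Identity is T. Compute the order of each non-identity element by repeated multiplication:
  P: P → G → F → W → H → T  (order 6)
  G: G → W → T  (order 3)
  W: W → G → T  (order 3)
  F: F → T  (order 2)
  H: H → W → F → G → P → T  (order 6)
Elements of order 2: {F}.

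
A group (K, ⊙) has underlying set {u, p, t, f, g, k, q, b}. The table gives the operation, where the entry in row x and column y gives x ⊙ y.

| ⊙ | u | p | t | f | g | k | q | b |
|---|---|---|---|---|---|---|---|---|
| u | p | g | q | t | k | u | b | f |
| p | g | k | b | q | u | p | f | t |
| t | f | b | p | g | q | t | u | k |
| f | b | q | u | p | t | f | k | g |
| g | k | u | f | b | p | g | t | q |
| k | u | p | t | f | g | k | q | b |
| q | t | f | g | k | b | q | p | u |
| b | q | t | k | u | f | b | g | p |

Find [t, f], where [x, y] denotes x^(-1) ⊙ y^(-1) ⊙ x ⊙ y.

Identity is k; from the table t^(-1) = b and f^(-1) = q.
b ⊙ q = g
g ⊙ t = f
f ⊙ f = p
(Structurally, K here is isomorphic to the quaternion group Q_8.)

p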